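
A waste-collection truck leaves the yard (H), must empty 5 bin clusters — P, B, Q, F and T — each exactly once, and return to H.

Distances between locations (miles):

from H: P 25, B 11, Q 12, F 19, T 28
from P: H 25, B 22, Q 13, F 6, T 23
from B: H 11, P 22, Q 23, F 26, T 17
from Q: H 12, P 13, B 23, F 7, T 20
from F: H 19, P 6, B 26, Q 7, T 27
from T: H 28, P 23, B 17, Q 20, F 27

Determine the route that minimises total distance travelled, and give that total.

Shortest round trip = 76 miles.

H-P-B-Q-F-T-H: 25+22+23+7+27+28 = 132
H-P-B-Q-T-F-H: 25+22+23+20+27+19 = 136
H-P-B-F-Q-T-H: 25+22+26+7+20+28 = 128
H-P-B-F-T-Q-H: 25+22+26+27+20+12 = 132
H-P-B-T-Q-F-H: 25+22+17+20+7+19 = 110
H-P-B-T-F-Q-H: 25+22+17+27+7+12 = 110
H-P-Q-B-F-T-H: 25+13+23+26+27+28 = 142
H-P-Q-B-T-F-H: 25+13+23+17+27+19 = 124
H-P-Q-F-B-T-H: 25+13+7+26+17+28 = 116
H-P-Q-F-T-B-H: 25+13+7+27+17+11 = 100
H-P-Q-T-B-F-H: 25+13+20+17+26+19 = 120
H-P-Q-T-F-B-H: 25+13+20+27+26+11 = 122
H-P-F-B-Q-T-H: 25+6+26+23+20+28 = 128
H-P-F-B-T-Q-H: 25+6+26+17+20+12 = 106
… (46 more)
H-B-T-P-F-Q-H: 11+17+23+6+7+12 = 76  ← best
The minimum is 76.
One optimal route: H → B → T → P → F → Q → H (or its reverse).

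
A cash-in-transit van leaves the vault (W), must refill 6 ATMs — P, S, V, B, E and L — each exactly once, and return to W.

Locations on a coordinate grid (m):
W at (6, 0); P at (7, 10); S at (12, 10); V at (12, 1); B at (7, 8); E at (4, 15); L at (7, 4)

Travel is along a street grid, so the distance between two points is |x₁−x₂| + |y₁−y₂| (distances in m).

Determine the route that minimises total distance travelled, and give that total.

There are 360 distinct closed tours to check (reversals are equivalent).
W-P-S-V-B-E-L-W: 11+5+9+12+10+14+5 = 66
W-P-S-V-B-L-E-W: 11+5+9+12+4+14+17 = 72
W-P-S-V-E-B-L-W: 11+5+9+22+10+4+5 = 66
W-P-S-V-E-L-B-W: 11+5+9+22+14+4+9 = 74
W-P-S-V-L-B-E-W: 11+5+9+8+4+10+17 = 64
W-P-S-V-L-E-B-W: 11+5+9+8+14+10+9 = 66
W-P-S-B-V-E-L-W: 11+5+7+12+22+14+5 = 76
W-P-S-B-V-L-E-W: 11+5+7+12+8+14+17 = 74
… (352 more)
W-V-S-P-E-B-L-W: 7+9+5+8+10+4+5 = 48  ← best
The minimum is 48.
One optimal route: W → V → S → P → E → B → L → W (or its reverse).

Shortest round trip = 48 m.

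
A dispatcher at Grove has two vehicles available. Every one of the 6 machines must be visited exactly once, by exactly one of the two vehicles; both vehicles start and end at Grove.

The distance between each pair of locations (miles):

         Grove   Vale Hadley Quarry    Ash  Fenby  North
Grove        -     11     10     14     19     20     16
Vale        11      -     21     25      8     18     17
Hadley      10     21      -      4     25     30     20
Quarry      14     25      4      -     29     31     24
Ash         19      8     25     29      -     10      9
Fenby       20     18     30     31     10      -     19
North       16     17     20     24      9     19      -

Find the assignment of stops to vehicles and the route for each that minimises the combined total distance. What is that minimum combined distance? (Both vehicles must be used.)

There are 2^5 − 1 = 31 ways to divide the 6 stops into two non-empty groups. For each, the best each vehicle can do is its own shortest tour through its group:
  {Vale} + {Hadley, Quarry, Ash, Fenby, North}: 22 + 77 = 99
  {Hadley} + {Vale, Quarry, Ash, Fenby, North}: 20 + 86 = 106
  {Vale, Hadley} + {Quarry, Ash, Fenby, North}: 42 + 77 = 119
  {Quarry} + {Vale, Hadley, Ash, Fenby, North}: 28 + 78 = 106
  {Vale, Quarry} + {Hadley, Ash, Fenby, North}: 50 + 69 = 119
  {Hadley, Quarry} + {Vale, Ash, Fenby, North}: 28 + 64 = 92
  … (31 splits in total)
Best: vehicle 1 Grove → Hadley → Quarry → Grove = 28; vehicle 2 Grove → Vale → Ash → Fenby → North → Grove = 64; combined 92.

Minimum combined distance: 92 miles.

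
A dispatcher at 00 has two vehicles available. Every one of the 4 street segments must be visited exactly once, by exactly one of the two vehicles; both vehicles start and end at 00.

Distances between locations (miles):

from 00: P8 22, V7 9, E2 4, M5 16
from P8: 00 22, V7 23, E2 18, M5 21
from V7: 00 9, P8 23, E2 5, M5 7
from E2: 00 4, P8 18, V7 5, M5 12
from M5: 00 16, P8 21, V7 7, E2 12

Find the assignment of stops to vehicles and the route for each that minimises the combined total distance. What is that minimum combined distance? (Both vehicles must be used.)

Try each way of splitting the stops between the two vehicles (each non-empty) and, for each split, find the best tour for each vehicle:
  {P8} + {V7, E2, M5}: 44 + 32 = 76
  {V7} + {P8, E2, M5}: 18 + 59 = 77
  {P8, V7} + {E2, M5}: 54 + 32 = 86
  {E2} + {P8, V7, M5}: 8 + 59 = 67
  {P8, E2} + {V7, M5}: 44 + 32 = 76
  {V7, E2} + {P8, M5}: 18 + 59 = 77
  … (7 splits in total)
Best: vehicle 1 00 → E2 → 00 = 8; vehicle 2 00 → P8 → M5 → V7 → 00 = 59; combined 67.

Minimum combined distance: 67 miles.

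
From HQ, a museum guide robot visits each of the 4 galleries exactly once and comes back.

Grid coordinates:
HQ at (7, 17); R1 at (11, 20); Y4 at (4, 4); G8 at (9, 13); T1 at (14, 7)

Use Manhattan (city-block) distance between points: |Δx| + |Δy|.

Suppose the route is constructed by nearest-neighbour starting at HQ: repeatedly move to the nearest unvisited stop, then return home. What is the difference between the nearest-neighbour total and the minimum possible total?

From HQ: G8=6, R1=7, Y4=16, T1=17 → choose G8 (6).
From G8: R1=9, T1=11, Y4=14 → choose R1 (9).
From R1: T1=16, Y4=23 → choose T1 (16).
From T1: Y4=13 → choose Y4 (13).
NN route HQ → G8 → R1 → T1 → Y4 → HQ costs 60.
Optimal: HQ → R1 → G8 → T1 → Y4 → HQ costs 56 (by enumerating all 12 distinct tours).
Excess = 60 − 56 = 4.

Excess over optimum: 4.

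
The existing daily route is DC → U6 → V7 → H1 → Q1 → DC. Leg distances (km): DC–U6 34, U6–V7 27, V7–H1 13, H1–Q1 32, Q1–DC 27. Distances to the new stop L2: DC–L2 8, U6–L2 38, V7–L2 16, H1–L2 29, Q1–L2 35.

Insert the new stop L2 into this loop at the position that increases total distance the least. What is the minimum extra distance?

Insertion cost between consecutive stops i–j is d(i,L2) + d(L2,j) − d(i,j):
  between DC and U6: 8 + 38 − 34 = 12
  between U6 and V7: 38 + 16 − 27 = 27
  between V7 and H1: 16 + 29 − 13 = 32
  between H1 and Q1: 29 + 35 − 32 = 32
  between Q1 and DC: 35 + 8 − 27 = 16
Cheapest insertion is between DC and U6, adding 12.
New total = 133 + 12 = 145.

Adding 12 km by placing L2 on the DC–U6 leg.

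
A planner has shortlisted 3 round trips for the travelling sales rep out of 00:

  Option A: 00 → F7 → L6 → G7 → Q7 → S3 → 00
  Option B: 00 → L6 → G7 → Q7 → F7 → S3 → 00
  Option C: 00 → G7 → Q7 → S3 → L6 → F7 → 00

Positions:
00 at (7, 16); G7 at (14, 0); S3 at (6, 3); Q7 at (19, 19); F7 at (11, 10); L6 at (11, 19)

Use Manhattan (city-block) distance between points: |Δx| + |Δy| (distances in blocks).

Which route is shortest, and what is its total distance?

Shortest is Option B, total 96 blocks.

Option A: 10 + 9 + 22 + 24 + 29 + 14 = 108
Option B: 7 + 22 + 24 + 17 + 12 + 14 = 96
Option C: 23 + 24 + 29 + 21 + 9 + 10 = 116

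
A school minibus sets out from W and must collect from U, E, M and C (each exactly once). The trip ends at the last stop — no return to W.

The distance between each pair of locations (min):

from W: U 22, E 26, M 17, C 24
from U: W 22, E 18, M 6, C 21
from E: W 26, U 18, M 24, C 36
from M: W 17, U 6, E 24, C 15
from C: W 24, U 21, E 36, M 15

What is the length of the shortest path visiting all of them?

There are 4! = 24 possible orderings.
W→U→E→M→C: 22+18+24+15 = 79
W→U→E→C→M: 22+18+36+15 = 91
W→U→M→E→C: 22+6+24+36 = 88
W→U→M→C→E: 22+6+15+36 = 79
W→U→C→E→M: 22+21+36+24 = 103
W→U→C→M→E: 22+21+15+24 = 82
W→E→U→M→C: 26+18+6+15 = 65
W→E→U→C→M: 26+18+21+15 = 80
W→E→M→U→C: 26+24+6+21 = 77
W→E→M→C→U: 26+24+15+21 = 86
W→E→C→U→M: 26+36+21+6 = 89
W→E→C→M→U: 26+36+15+6 = 83
W→M→U→E→C: 17+6+18+36 = 77
W→M→U→C→E: 17+6+21+36 = 80
… (10 more)
W→C→M→U→E: 24+15+6+18 = 63  ← best
The minimum is 63.
One shortest path: W → C → M → U → E.

63 min — the minimum one-way total.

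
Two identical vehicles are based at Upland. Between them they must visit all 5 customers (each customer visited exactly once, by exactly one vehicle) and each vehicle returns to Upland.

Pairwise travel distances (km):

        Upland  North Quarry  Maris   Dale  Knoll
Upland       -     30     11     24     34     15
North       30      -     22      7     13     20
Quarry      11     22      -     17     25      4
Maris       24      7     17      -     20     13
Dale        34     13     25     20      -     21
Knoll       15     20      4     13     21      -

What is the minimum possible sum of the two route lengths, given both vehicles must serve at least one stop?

Check every non-empty split of the stops between the two vehicles; for each half take its own optimal tour:
  {North} + {Quarry, Maris, Dale, Knoll}: 60 + 80 = 140
  {Quarry} + {North, Maris, Dale, Knoll}: 22 + 80 = 102
  {North, Quarry} + {Maris, Dale, Knoll}: 63 + 80 = 143
  {Maris} + {North, Quarry, Dale, Knoll}: 48 + 79 = 127
  {North, Maris} + {Quarry, Dale, Knoll}: 61 + 70 = 131
  {Quarry, Maris} + {North, Dale, Knoll}: 52 + 79 = 131
  … (15 splits in total)
Best: vehicle 1 Upland → Quarry → Upland = 22; vehicle 2 Upland → Maris → North → Dale → Knoll → Upland = 80; combined 102.

Minimum combined distance: 102 km.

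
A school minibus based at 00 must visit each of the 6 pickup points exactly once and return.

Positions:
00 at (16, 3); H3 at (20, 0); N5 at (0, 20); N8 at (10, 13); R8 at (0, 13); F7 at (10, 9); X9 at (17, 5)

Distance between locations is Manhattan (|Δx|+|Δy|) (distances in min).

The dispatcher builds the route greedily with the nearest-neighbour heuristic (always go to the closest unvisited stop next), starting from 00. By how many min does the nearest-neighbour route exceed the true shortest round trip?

00: X9=3, H3=7, F7=12, N8=16, R8=26, N5=33 ⇒ X9
X9: H3=8, F7=11, N8=15, R8=25, N5=32 ⇒ H3
H3: F7=19, N8=23, R8=33, N5=40 ⇒ F7
F7: N8=4, R8=14, N5=21 ⇒ N8
N8: R8=10, N5=17 ⇒ R8
R8: N5=7 ⇒ N5
NN route 00 → X9 → H3 → F7 → N8 → R8 → N5 → 00 costs 84.
Optimal: 00 → H3 → X9 → N5 → R8 → N8 → F7 → 00 costs 80 (by enumerating all 360 distinct tours).
Excess = 84 − 80 = 4.

4 min longer than the optimal tour.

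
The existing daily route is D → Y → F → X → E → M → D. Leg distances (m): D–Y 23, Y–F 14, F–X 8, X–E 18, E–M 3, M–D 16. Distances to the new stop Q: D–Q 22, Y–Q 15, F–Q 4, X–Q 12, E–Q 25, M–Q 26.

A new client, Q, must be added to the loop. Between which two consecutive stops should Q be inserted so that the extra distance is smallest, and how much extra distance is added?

Insertion cost between consecutive stops i–j is d(i,Q) + d(Q,j) − d(i,j):
  between D and Y: 22 + 15 − 23 = 14
  between Y and F: 15 + 4 − 14 = 5
  between F and X: 4 + 12 − 8 = 8
  between X and E: 12 + 25 − 18 = 19
  between E and M: 25 + 26 − 3 = 48
  between M and D: 26 + 22 − 16 = 32
Cheapest insertion is between Y and F, adding 5.
New total = 82 + 5 = 87.

Adding 5 m by placing Q on the Y–F leg.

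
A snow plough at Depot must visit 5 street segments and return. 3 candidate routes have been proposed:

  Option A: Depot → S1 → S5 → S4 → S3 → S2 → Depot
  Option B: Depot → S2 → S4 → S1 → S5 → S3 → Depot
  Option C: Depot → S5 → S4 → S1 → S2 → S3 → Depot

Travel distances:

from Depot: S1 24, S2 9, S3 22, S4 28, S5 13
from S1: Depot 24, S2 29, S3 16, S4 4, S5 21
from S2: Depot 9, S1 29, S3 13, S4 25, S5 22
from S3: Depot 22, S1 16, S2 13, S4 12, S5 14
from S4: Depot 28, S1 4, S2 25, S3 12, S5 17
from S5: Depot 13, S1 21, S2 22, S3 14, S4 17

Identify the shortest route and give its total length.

Shortest is Option B, total 95.

Option A: 24 + 21 + 17 + 12 + 13 + 9 = 96
Option B: 9 + 25 + 4 + 21 + 14 + 22 = 95
Option C: 13 + 17 + 4 + 29 + 13 + 22 = 98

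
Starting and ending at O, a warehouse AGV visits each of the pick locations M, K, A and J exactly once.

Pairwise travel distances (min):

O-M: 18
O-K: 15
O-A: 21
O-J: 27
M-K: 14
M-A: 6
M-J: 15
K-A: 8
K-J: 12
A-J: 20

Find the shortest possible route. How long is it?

There are 12 distinct closed tours to check (reversals are equivalent).
O→M→K→A→J→O: 18+14+8+20+27 = 87
O→M→K→J→A→O: 18+14+12+20+21 = 85
O→M→A→K→J→O: 18+6+8+12+27 = 71
O→M→A→J→K→O: 18+6+20+12+15 = 71
O→M→J→K→A→O: 18+15+12+8+21 = 74
O→M→J→A→K→O: 18+15+20+8+15 = 76
O→K→M→A→J→O: 15+14+6+20+27 = 82
O→K→M→J→A→O: 15+14+15+20+21 = 85
O→K→A→M→J→O: 15+8+6+15+27 = 71
O→K→J→M→A→O: 15+12+15+6+21 = 69
O→A→M→K→J→O: 21+6+14+12+27 = 80
O→A→K→M→J→O: 21+8+14+15+27 = 85
The minimum is 69.
One optimal route: O → K → J → M → A → O (or its reverse).

69 min — the shortest possible round trip.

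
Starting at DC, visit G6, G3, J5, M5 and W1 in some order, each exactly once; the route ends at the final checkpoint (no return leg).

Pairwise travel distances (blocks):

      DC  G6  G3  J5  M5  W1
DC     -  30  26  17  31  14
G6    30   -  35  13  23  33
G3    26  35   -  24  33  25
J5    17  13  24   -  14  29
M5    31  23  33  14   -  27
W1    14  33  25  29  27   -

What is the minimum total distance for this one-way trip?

There are 5! = 120 possible orderings.
DC - G6 - G3 - J5 - M5 - W1: 30+35+24+14+27 = 130
DC - G6 - G3 - J5 - W1 - M5: 30+35+24+29+27 = 145
DC - G6 - G3 - M5 - J5 - W1: 30+35+33+14+29 = 141
DC - G6 - G3 - M5 - W1 - J5: 30+35+33+27+29 = 154
DC - G6 - G3 - W1 - J5 - M5: 30+35+25+29+14 = 133
DC - G6 - G3 - W1 - M5 - J5: 30+35+25+27+14 = 131
DC - G6 - J5 - G3 - M5 - W1: 30+13+24+33+27 = 127
DC - G6 - J5 - G3 - W1 - M5: 30+13+24+25+27 = 119
DC - G6 - J5 - M5 - G3 - W1: 30+13+14+33+25 = 115
DC - G6 - J5 - M5 - W1 - G3: 30+13+14+27+25 = 109
DC - G6 - J5 - W1 - G3 - M5: 30+13+29+25+33 = 130
DC - G6 - J5 - W1 - M5 - G3: 30+13+29+27+33 = 132
DC - G6 - M5 - G3 - J5 - W1: 30+23+33+24+29 = 139
DC - G6 - M5 - G3 - W1 - J5: 30+23+33+25+29 = 140
… (106 more)
DC - W1 - G3 - J5 - G6 - M5: 14+25+24+13+23 = 99  ← best
The minimum is 99.
One shortest path: DC → W1 → G3 → J5 → G6 → M5.

Minimum one-way distance = 99 blocks.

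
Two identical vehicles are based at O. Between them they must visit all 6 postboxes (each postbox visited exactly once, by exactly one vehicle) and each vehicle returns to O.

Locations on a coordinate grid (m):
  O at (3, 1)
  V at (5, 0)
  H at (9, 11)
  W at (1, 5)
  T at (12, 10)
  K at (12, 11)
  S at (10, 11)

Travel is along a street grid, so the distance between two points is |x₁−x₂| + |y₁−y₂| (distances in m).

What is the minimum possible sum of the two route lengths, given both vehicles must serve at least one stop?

Try each way of splitting the stops between the two vehicles (each non-empty) and, for each split, find the best tour for each vehicle:
  {V} + {H, W, T, K, S}: 6 + 42 = 48
  {H} + {V, W, T, K, S}: 32 + 44 = 76
  {V, H} + {W, T, K, S}: 34 + 42 = 76
  {W} + {V, H, T, K, S}: 12 + 40 = 52
  {V, W} + {H, T, K, S}: 18 + 38 = 56
  {H, W} + {V, T, K, S}: 36 + 40 = 76
  … (31 splits in total)
Best: vehicle 1 O → V → O = 6; vehicle 2 O → H → S → K → T → W → O = 42; combined 48.

Minimum combined distance: 48 m.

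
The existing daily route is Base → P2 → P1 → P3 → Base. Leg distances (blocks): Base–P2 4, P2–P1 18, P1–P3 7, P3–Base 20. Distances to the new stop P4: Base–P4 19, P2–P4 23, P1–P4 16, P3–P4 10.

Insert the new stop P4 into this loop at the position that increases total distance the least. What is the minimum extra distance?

Adding 9 blocks by placing P4 on the P3–Base leg.

Insertion cost between consecutive stops i–j is d(i,P4) + d(P4,j) − d(i,j):
  between Base and P2: 19 + 23 − 4 = 38
  between P2 and P1: 23 + 16 − 18 = 21
  between P1 and P3: 16 + 10 − 7 = 19
  between P3 and Base: 10 + 19 − 20 = 9
Cheapest insertion is between P3 and Base, adding 9.
New total = 49 + 9 = 58.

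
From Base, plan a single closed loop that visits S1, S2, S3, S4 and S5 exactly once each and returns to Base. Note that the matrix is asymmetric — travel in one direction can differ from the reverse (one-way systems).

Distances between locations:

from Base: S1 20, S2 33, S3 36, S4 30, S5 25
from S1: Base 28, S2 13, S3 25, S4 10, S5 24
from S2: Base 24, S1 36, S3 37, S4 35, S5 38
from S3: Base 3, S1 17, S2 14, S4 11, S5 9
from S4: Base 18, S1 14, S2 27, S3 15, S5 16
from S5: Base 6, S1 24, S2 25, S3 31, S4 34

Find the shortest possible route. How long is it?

Base - S1 - S2 - S3 - S4 - S5 - Base: 20+13+37+11+16+6 = 103
Base - S1 - S2 - S3 - S5 - S4 - Base: 20+13+37+9+34+18 = 131
Base - S1 - S2 - S4 - S3 - S5 - Base: 20+13+35+15+9+6 = 98
Base - S1 - S2 - S4 - S5 - S3 - Base: 20+13+35+16+31+3 = 118
Base - S1 - S2 - S5 - S3 - S4 - Base: 20+13+38+31+11+18 = 131
Base - S1 - S2 - S5 - S4 - S3 - Base: 20+13+38+34+15+3 = 123
Base - S1 - S3 - S2 - S4 - S5 - Base: 20+25+14+35+16+6 = 116
Base - S1 - S3 - S2 - S5 - S4 - Base: 20+25+14+38+34+18 = 149
Base - S1 - S3 - S4 - S2 - S5 - Base: 20+25+11+27+38+6 = 127
Base - S1 - S3 - S4 - S5 - S2 - Base: 20+25+11+16+25+24 = 121
Base - S1 - S3 - S5 - S2 - S4 - Base: 20+25+9+25+35+18 = 132
Base - S1 - S3 - S5 - S4 - S2 - Base: 20+25+9+34+27+24 = 139
Base - S1 - S4 - S2 - S3 - S5 - Base: 20+10+27+37+9+6 = 109
Base - S1 - S4 - S2 - S5 - S3 - Base: 20+10+27+38+31+3 = 129
… (106 more)
The minimum is 98.
One optimal route: Base → S1 → S2 → S4 → S3 → S5 → Base.

98 — the shortest possible round trip.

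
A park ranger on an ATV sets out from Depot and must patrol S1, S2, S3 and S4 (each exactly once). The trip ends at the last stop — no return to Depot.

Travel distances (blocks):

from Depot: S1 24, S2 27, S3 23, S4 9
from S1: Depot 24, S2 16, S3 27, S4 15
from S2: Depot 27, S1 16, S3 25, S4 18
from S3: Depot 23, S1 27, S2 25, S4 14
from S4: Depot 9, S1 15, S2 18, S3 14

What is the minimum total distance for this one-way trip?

Shortest open route: 64 blocks.

There are 4! = 24 possible orderings.
Depot - S1 - S2 - S3 - S4: 24+16+25+14 = 79
Depot - S1 - S2 - S4 - S3: 24+16+18+14 = 72
Depot - S1 - S3 - S2 - S4: 24+27+25+18 = 94
Depot - S1 - S3 - S4 - S2: 24+27+14+18 = 83
Depot - S1 - S4 - S2 - S3: 24+15+18+25 = 82
Depot - S1 - S4 - S3 - S2: 24+15+14+25 = 78
Depot - S2 - S1 - S3 - S4: 27+16+27+14 = 84
Depot - S2 - S1 - S4 - S3: 27+16+15+14 = 72
Depot - S2 - S3 - S1 - S4: 27+25+27+15 = 94
Depot - S2 - S3 - S4 - S1: 27+25+14+15 = 81
Depot - S2 - S4 - S1 - S3: 27+18+15+27 = 87
Depot - S2 - S4 - S3 - S1: 27+18+14+27 = 86
Depot - S3 - S1 - S2 - S4: 23+27+16+18 = 84
Depot - S3 - S1 - S4 - S2: 23+27+15+18 = 83
… (10 more)
Depot - S4 - S3 - S2 - S1: 9+14+25+16 = 64  ← best
The minimum is 64.
One shortest path: Depot → S4 → S3 → S2 → S1.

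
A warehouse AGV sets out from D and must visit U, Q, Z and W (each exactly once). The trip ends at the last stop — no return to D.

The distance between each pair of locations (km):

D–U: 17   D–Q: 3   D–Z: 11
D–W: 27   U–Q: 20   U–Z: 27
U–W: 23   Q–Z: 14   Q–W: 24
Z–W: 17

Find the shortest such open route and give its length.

There are 4! = 24 possible orderings.
D - U - Q - Z - W: 17+20+14+17 = 68
D - U - Q - W - Z: 17+20+24+17 = 78
D - U - Z - Q - W: 17+27+14+24 = 82
D - U - Z - W - Q: 17+27+17+24 = 85
D - U - W - Q - Z: 17+23+24+14 = 78
D - U - W - Z - Q: 17+23+17+14 = 71
D - Q - U - Z - W: 3+20+27+17 = 67
D - Q - U - W - Z: 3+20+23+17 = 63
D - Q - Z - U - W: 3+14+27+23 = 67
D - Q - Z - W - U: 3+14+17+23 = 57
D - Q - W - U - Z: 3+24+23+27 = 77
D - Q - W - Z - U: 3+24+17+27 = 71
D - Z - U - Q - W: 11+27+20+24 = 82
D - Z - U - W - Q: 11+27+23+24 = 85
… (10 more)
The minimum is 57.
One shortest path: D → Q → Z → W → U.

Shortest open route: 57 km.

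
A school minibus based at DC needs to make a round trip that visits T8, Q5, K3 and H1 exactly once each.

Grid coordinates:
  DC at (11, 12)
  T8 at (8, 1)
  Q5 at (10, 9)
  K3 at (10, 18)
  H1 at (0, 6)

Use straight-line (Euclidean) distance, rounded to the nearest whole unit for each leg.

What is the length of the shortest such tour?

42 — the shortest possible round trip.

DC→T8→Q5→K3→H1→DC: 11+8+9+16+13 = 57
DC→T8→Q5→H1→K3→DC: 11+8+10+16+6 = 51
DC→T8→K3→Q5→H1→DC: 11+17+9+10+13 = 60
DC→T8→K3→H1→Q5→DC: 11+17+16+10+3 = 57
DC→T8→H1→Q5→K3→DC: 11+9+10+9+6 = 45
DC→T8→H1→K3→Q5→DC: 11+9+16+9+3 = 48
DC→Q5→T8→K3→H1→DC: 3+8+17+16+13 = 57
DC→Q5→T8→H1→K3→DC: 3+8+9+16+6 = 42
DC→Q5→K3→T8→H1→DC: 3+9+17+9+13 = 51
DC→Q5→H1→T8→K3→DC: 3+10+9+17+6 = 45
DC→K3→T8→Q5→H1→DC: 6+17+8+10+13 = 54
DC→K3→Q5→T8→H1→DC: 6+9+8+9+13 = 45
The minimum is 42.
One optimal route: DC → Q5 → T8 → H1 → K3 → DC (or its reverse).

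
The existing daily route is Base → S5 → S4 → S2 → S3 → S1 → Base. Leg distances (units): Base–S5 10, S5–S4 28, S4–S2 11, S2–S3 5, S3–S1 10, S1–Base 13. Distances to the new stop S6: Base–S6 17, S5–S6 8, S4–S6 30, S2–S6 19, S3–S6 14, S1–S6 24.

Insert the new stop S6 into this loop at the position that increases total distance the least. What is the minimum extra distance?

Insertion cost between consecutive stops i–j is d(i,S6) + d(S6,j) − d(i,j):
  between Base and S5: 17 + 8 − 10 = 15
  between S5 and S4: 8 + 30 − 28 = 10
  between S4 and S2: 30 + 19 − 11 = 38
  between S2 and S3: 19 + 14 − 5 = 28
  between S3 and S1: 14 + 24 − 10 = 28
  between S1 and Base: 24 + 17 − 13 = 28
Cheapest insertion is between S5 and S4, adding 10.
New total = 77 + 10 = 87.

Minimum extra distance: 10, inserting S6 between S5 and S4.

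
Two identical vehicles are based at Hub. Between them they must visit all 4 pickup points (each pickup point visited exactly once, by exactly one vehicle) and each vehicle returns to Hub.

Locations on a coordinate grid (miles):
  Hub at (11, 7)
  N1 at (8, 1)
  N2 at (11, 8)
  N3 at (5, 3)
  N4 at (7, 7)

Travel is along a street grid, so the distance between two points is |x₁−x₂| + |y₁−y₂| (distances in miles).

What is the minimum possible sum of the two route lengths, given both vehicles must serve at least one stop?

Minimum combined distance: 26 miles.

There are 2^3 − 1 = 7 ways to divide the 4 stops into two non-empty groups. For each, the best each vehicle can do is its own shortest tour through its group:
  {N1} + {N2, N3, N4}: 18 + 22 = 40
  {N2} + {N1, N3, N4}: 2 + 24 = 26
  {N1, N2} + {N3, N4}: 20 + 20 = 40
  {N3} + {N1, N2, N4}: 20 + 22 = 42
  {N1, N3} + {N2, N4}: 24 + 10 = 34
  {N2, N3} + {N1, N4}: 22 + 20 = 42
  … (7 splits in total)
Best: vehicle 1 Hub → N2 → Hub = 2; vehicle 2 Hub → N1 → N3 → N4 → Hub = 24; combined 26.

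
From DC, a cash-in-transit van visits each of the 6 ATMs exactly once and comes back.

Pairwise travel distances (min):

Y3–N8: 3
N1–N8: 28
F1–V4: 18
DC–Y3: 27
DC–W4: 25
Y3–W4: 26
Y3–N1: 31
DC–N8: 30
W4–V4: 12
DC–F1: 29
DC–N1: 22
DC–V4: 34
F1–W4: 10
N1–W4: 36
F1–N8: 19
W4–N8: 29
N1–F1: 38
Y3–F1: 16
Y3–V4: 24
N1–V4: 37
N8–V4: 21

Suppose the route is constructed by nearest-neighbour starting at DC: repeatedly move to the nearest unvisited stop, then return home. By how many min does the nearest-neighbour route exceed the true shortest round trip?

From DC: N1=22, W4=25, Y3=27, F1=29, N8=30, V4=34 → choose N1 (22).
From N1: N8=28, Y3=31, W4=36, V4=37, F1=38 → choose N8 (28).
From N8: Y3=3, F1=19, V4=21, W4=29 → choose Y3 (3).
From Y3: F1=16, V4=24, W4=26 → choose F1 (16).
From F1: W4=10, V4=18 → choose W4 (10).
From W4: V4=12 → choose V4 (12).
NN route DC → N1 → N8 → Y3 → F1 → W4 → V4 → DC costs 125.
Optimal: DC → N1 → N8 → Y3 → F1 → V4 → W4 → DC costs 124 (by enumerating all 360 distinct tours).
Excess = 125 − 124 = 1.

Excess over optimum: 1 min.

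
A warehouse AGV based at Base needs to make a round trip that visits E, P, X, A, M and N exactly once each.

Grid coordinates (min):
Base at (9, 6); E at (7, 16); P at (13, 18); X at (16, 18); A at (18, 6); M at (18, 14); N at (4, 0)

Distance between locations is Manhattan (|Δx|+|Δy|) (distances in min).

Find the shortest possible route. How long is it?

Shortest round trip = 64 min.

Base → E → P → X → A → M → N → Base: 12+8+3+14+8+28+11 = 84
Base → E → P → X → A → N → M → Base: 12+8+3+14+20+28+17 = 102
Base → E → P → X → M → A → N → Base: 12+8+3+6+8+20+11 = 68
Base → E → P → X → M → N → A → Base: 12+8+3+6+28+20+9 = 86
Base → E → P → X → N → A → M → Base: 12+8+3+30+20+8+17 = 98
Base → E → P → X → N → M → A → Base: 12+8+3+30+28+8+9 = 98
Base → E → P → A → X → M → N → Base: 12+8+17+14+6+28+11 = 96
Base → E → P → A → X → N → M → Base: 12+8+17+14+30+28+17 = 126
… (352 more)
Base → A → M → X → P → E → N → Base: 9+8+6+3+8+19+11 = 64  ← best
The minimum is 64.
One optimal route: Base → A → M → X → P → E → N → Base (or its reverse).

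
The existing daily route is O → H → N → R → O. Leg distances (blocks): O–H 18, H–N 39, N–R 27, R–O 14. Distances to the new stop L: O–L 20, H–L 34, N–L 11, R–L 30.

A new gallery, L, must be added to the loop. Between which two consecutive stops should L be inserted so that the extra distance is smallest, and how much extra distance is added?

Insertion cost between consecutive stops i–j is d(i,L) + d(L,j) − d(i,j):
  between O and H: 20 + 34 − 18 = 36
  between H and N: 34 + 11 − 39 = 6
  between N and R: 11 + 30 − 27 = 14
  between R and O: 30 + 20 − 14 = 36
Cheapest insertion is between H and N, adding 6.
New total = 98 + 6 = 104.

+6 blocks — insert L between H and N.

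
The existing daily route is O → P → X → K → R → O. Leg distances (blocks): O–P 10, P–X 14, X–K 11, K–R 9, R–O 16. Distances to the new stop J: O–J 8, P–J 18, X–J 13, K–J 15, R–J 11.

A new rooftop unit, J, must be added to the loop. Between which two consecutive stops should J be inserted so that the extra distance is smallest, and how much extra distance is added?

Insertion cost between consecutive stops i–j is d(i,J) + d(J,j) − d(i,j):
  between O and P: 8 + 18 − 10 = 16
  between P and X: 18 + 13 − 14 = 17
  between X and K: 13 + 15 − 11 = 17
  between K and R: 15 + 11 − 9 = 17
  between R and O: 11 + 8 − 16 = 3
Cheapest insertion is between R and O, adding 3.
New total = 60 + 3 = 63.

Adding 3 blocks by placing J on the R–O leg.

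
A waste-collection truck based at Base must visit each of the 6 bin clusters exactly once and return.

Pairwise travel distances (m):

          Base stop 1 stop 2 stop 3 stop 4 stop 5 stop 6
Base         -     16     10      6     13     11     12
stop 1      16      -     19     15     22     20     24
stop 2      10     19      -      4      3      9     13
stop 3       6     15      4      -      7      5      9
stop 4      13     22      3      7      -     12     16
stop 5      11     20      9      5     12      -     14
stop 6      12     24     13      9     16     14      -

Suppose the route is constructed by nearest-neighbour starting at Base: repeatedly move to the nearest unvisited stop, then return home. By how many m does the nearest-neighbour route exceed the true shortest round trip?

The nearest-neighbour route is 3 m longer than optimal.

Base: stop 3=6, stop 2=10, stop 5=11, stop 6=12, stop 4=13, stop 1=16 ⇒ stop 3
stop 3: stop 2=4, stop 5=5, stop 4=7, stop 6=9, stop 1=15 ⇒ stop 2
stop 2: stop 4=3, stop 5=9, stop 6=13, stop 1=19 ⇒ stop 4
stop 4: stop 5=12, stop 6=16, stop 1=22 ⇒ stop 5
stop 5: stop 6=14, stop 1=20 ⇒ stop 6
stop 6: stop 1=24 ⇒ stop 1
NN route Base → stop 3 → stop 2 → stop 4 → stop 5 → stop 6 → stop 1 → Base costs 79.
Optimal: Base → stop 1 → stop 2 → stop 4 → stop 3 → stop 5 → stop 6 → Base costs 76 (by enumerating all 360 distinct tours).
Excess = 79 − 76 = 3.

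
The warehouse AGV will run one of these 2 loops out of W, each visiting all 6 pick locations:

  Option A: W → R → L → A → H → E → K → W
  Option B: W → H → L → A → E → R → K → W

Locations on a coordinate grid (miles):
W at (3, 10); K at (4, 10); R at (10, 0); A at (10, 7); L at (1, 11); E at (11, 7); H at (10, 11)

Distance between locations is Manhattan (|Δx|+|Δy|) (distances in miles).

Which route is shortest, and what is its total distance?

Shortest is Option B, total 56 miles.

Option A: 17 + 20 + 13 + 4 + 5 + 10 + 1 = 70
Option B: 8 + 9 + 13 + 1 + 8 + 16 + 1 = 56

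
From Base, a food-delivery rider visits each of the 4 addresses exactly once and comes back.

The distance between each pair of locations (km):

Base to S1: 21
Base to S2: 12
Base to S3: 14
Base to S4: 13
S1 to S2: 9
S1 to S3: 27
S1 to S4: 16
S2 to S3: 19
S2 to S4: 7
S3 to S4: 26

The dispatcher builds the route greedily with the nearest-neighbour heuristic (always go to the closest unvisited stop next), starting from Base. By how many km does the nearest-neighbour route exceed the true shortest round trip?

6 km longer than the optimal tour.

Base: S2=12, S4=13, S3=14, S1=21 ⇒ S2
S2: S4=7, S1=9, S3=19 ⇒ S4
S4: S1=16, S3=26 ⇒ S1
S1: S3=27 ⇒ S3
NN route Base → S2 → S4 → S1 → S3 → Base costs 76.
Optimal: Base → S3 → S1 → S2 → S4 → Base costs 70 (by enumerating all 12 distinct tours).
Excess = 76 − 70 = 6.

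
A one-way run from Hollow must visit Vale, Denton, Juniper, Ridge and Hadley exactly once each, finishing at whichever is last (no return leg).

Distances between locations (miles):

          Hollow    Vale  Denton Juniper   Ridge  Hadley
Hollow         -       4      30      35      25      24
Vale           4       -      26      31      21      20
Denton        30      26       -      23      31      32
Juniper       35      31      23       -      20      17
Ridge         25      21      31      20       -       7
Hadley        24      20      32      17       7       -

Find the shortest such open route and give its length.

There are 5! = 120 possible orderings.
Hollow → Vale → Denton → Juniper → Ridge → Hadley: 4+26+23+20+7 = 80
Hollow → Vale → Denton → Juniper → Hadley → Ridge: 4+26+23+17+7 = 77
Hollow → Vale → Denton → Ridge → Juniper → Hadley: 4+26+31+20+17 = 98
Hollow → Vale → Denton → Ridge → Hadley → Juniper: 4+26+31+7+17 = 85
Hollow → Vale → Denton → Hadley → Juniper → Ridge: 4+26+32+17+20 = 99
Hollow → Vale → Denton → Hadley → Ridge → Juniper: 4+26+32+7+20 = 89
Hollow → Vale → Juniper → Denton → Ridge → Hadley: 4+31+23+31+7 = 96
Hollow → Vale → Juniper → Denton → Hadley → Ridge: 4+31+23+32+7 = 97
Hollow → Vale → Juniper → Ridge → Denton → Hadley: 4+31+20+31+32 = 118
Hollow → Vale → Juniper → Ridge → Hadley → Denton: 4+31+20+7+32 = 94
Hollow → Vale → Juniper → Hadley → Denton → Ridge: 4+31+17+32+31 = 115
Hollow → Vale → Juniper → Hadley → Ridge → Denton: 4+31+17+7+31 = 90
Hollow → Vale → Ridge → Denton → Juniper → Hadley: 4+21+31+23+17 = 96
Hollow → Vale → Ridge → Denton → Hadley → Juniper: 4+21+31+32+17 = 105
… (106 more)
Hollow → Vale → Ridge → Hadley → Juniper → Denton: 4+21+7+17+23 = 72  ← best
The minimum is 72.
One shortest path: Hollow → Vale → Ridge → Hadley → Juniper → Denton.

72 miles — the minimum one-way total.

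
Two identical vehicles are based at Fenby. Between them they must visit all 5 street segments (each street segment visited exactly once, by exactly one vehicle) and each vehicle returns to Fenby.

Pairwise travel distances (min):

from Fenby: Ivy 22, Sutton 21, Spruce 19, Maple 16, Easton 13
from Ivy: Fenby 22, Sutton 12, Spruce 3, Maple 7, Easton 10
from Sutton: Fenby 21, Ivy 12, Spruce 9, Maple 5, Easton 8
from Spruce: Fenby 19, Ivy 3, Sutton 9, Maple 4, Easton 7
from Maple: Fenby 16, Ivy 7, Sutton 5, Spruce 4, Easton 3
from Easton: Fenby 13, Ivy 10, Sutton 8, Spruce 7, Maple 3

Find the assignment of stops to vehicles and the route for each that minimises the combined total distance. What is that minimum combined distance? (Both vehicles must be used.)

81 min — the smallest possible combined total.

Check every non-empty split of the stops between the two vehicles; for each half take its own optimal tour:
  {Ivy} + {Sutton, Spruce, Maple, Easton}: 44 + 49 = 93
  {Sutton} + {Ivy, Spruce, Maple, Easton}: 42 + 45 = 87
  {Ivy, Sutton} + {Spruce, Maple, Easton}: 55 + 39 = 94
  {Spruce} + {Ivy, Sutton, Maple, Easton}: 38 + 55 = 93
  {Ivy, Spruce} + {Sutton, Maple, Easton}: 44 + 42 = 86
  {Sutton, Spruce} + {Ivy, Maple, Easton}: 49 + 45 = 94
  … (15 splits in total)
  {Ivy, Sutton, Spruce, Maple} + {Easton}: 55 + 26 = 81  ← best
Best: vehicle 1 Fenby → Ivy → Spruce → Sutton → Maple → Fenby = 55; vehicle 2 Fenby → Easton → Fenby = 26; combined 81.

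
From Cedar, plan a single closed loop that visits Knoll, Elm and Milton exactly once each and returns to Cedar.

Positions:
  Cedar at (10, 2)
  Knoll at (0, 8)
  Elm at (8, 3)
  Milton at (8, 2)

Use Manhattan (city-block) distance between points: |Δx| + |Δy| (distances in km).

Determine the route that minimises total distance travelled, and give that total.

Cedar-Knoll-Elm-Milton-Cedar: 16+13+1+2 = 32
Cedar-Knoll-Milton-Elm-Cedar: 16+14+1+3 = 34
Cedar-Elm-Knoll-Milton-Cedar: 3+13+14+2 = 32
The minimum is 32.
One optimal route: Cedar → Knoll → Elm → Milton → Cedar (or its reverse).

Minimum total distance: 32 km.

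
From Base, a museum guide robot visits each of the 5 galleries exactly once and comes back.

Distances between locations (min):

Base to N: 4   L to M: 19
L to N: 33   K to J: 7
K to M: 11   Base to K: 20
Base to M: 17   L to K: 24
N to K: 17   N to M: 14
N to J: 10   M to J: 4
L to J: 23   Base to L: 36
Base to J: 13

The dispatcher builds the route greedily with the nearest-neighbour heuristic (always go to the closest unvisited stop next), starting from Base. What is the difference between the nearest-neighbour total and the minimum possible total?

8 min longer than the optimal tour.

Base: N=4, J=13, M=17, K=20, L=36 ⇒ N
N: J=10, M=14, K=17, L=33 ⇒ J
J: M=4, K=7, L=23 ⇒ M
M: K=11, L=19 ⇒ K
K: L=24 ⇒ L
NN route Base → N → J → M → K → L → Base costs 89.
Optimal: Base → N → K → L → M → J → Base costs 81 (by enumerating all 60 distinct tours).
Excess = 89 − 81 = 8.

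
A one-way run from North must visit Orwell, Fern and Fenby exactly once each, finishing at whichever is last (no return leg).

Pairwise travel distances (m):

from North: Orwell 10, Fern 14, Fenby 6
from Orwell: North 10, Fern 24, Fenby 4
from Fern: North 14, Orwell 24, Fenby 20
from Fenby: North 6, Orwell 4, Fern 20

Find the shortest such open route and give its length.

There are 3! = 6 possible orderings.
North → Orwell → Fern → Fenby: 10+24+20 = 54
North → Orwell → Fenby → Fern: 10+4+20 = 34
North → Fern → Orwell → Fenby: 14+24+4 = 42
North → Fern → Fenby → Orwell: 14+20+4 = 38
North → Fenby → Orwell → Fern: 6+4+24 = 34
North → Fenby → Fern → Orwell: 6+20+24 = 50
The minimum is 34.
One shortest path: North → Orwell → Fenby → Fern.

34 m — the minimum one-way total.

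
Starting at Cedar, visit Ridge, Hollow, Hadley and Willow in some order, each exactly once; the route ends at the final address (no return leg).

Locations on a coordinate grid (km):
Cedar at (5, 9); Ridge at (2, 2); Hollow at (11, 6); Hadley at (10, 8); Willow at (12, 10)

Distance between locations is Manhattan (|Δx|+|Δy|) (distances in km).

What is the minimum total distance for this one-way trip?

Shortest open route: 28 km.

There are 4! = 24 possible orderings.
Cedar→Ridge→Hollow→Hadley→Willow: 10+13+3+4 = 30
Cedar→Ridge→Hollow→Willow→Hadley: 10+13+5+4 = 32
Cedar→Ridge→Hadley→Hollow→Willow: 10+14+3+5 = 32
Cedar→Ridge→Hadley→Willow→Hollow: 10+14+4+5 = 33
Cedar→Ridge→Willow→Hollow→Hadley: 10+18+5+3 = 36
Cedar→Ridge→Willow→Hadley→Hollow: 10+18+4+3 = 35
Cedar→Hollow→Ridge→Hadley→Willow: 9+13+14+4 = 40
Cedar→Hollow→Ridge→Willow→Hadley: 9+13+18+4 = 44
Cedar→Hollow→Hadley→Ridge→Willow: 9+3+14+18 = 44
Cedar→Hollow→Hadley→Willow→Ridge: 9+3+4+18 = 34
Cedar→Hollow→Willow→Ridge→Hadley: 9+5+18+14 = 46
Cedar→Hollow→Willow→Hadley→Ridge: 9+5+4+14 = 32
Cedar→Hadley→Ridge→Hollow→Willow: 6+14+13+5 = 38
Cedar→Hadley→Ridge→Willow→Hollow: 6+14+18+5 = 43
… (10 more)
Cedar→Hadley→Willow→Hollow→Ridge: 6+4+5+13 = 28  ← best
The minimum is 28.
One shortest path: Cedar → Hadley → Willow → Hollow → Ridge.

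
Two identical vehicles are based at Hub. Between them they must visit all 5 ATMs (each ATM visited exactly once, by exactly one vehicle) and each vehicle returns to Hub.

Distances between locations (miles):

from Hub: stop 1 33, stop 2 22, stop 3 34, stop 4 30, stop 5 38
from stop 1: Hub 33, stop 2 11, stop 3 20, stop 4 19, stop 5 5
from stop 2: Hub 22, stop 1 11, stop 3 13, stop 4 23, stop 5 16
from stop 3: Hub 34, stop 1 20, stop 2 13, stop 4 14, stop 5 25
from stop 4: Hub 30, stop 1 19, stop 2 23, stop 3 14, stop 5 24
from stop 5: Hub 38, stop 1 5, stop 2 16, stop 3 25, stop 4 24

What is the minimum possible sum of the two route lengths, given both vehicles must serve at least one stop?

Minimum combined distance: 151 miles.

There are 2^4 − 1 = 15 ways to divide the 5 stops into two non-empty groups. For each, the best each vehicle can do is its own shortest tour through its group:
  {stop 1} + {stop 2, stop 3, stop 4, stop 5}: 66 + 107 = 173
  {stop 2} + {stop 1, stop 3, stop 4, stop 5}: 44 + 107 = 151
  {stop 1, stop 2} + {stop 3, stop 4, stop 5}: 66 + 107 = 173
  {stop 3} + {stop 1, stop 2, stop 4, stop 5}: 68 + 92 = 160
  {stop 1, stop 3} + {stop 2, stop 4, stop 5}: 87 + 92 = 179
  {stop 2, stop 3} + {stop 1, stop 4, stop 5}: 69 + 92 = 161
  … (15 splits in total)
Best: vehicle 1 Hub → stop 2 → Hub = 44; vehicle 2 Hub → stop 1 → stop 5 → stop 3 → stop 4 → Hub = 107; combined 151.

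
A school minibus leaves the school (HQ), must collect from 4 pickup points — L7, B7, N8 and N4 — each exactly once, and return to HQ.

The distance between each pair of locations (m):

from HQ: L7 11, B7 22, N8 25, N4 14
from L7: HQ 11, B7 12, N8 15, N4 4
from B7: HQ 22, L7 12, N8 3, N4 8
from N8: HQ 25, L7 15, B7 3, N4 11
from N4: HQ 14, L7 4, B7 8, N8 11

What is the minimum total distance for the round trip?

51 m — the shortest possible round trip.

HQ→L7→B7→N8→N4→HQ: 11+12+3+11+14 = 51
HQ→L7→B7→N4→N8→HQ: 11+12+8+11+25 = 67
HQ→L7→N8→B7→N4→HQ: 11+15+3+8+14 = 51
HQ→L7→N8→N4→B7→HQ: 11+15+11+8+22 = 67
HQ→L7→N4→B7→N8→HQ: 11+4+8+3+25 = 51
HQ→L7→N4→N8→B7→HQ: 11+4+11+3+22 = 51
HQ→B7→L7→N8→N4→HQ: 22+12+15+11+14 = 74
HQ→B7→L7→N4→N8→HQ: 22+12+4+11+25 = 74
HQ→B7→N8→L7→N4→HQ: 22+3+15+4+14 = 58
HQ→B7→N4→L7→N8→HQ: 22+8+4+15+25 = 74
HQ→N8→L7→B7→N4→HQ: 25+15+12+8+14 = 74
HQ→N8→B7→L7→N4→HQ: 25+3+12+4+14 = 58
The minimum is 51.
One optimal route: HQ → L7 → B7 → N8 → N4 → HQ (or its reverse).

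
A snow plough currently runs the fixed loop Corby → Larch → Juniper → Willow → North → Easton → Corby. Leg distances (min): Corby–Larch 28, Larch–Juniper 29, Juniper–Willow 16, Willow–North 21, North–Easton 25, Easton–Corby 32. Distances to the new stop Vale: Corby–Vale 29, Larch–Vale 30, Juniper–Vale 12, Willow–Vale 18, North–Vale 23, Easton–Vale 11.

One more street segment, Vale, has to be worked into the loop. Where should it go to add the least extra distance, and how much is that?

+8 min — insert Vale between Easton and Corby.

Insertion cost between consecutive stops i–j is d(i,Vale) + d(Vale,j) − d(i,j):
  between Corby and Larch: 29 + 30 − 28 = 31
  between Larch and Juniper: 30 + 12 − 29 = 13
  between Juniper and Willow: 12 + 18 − 16 = 14
  between Willow and North: 18 + 23 − 21 = 20
  between North and Easton: 23 + 11 − 25 = 9
  between Easton and Corby: 11 + 29 − 32 = 8
Cheapest insertion is between Easton and Corby, adding 8.
New total = 151 + 8 = 159.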